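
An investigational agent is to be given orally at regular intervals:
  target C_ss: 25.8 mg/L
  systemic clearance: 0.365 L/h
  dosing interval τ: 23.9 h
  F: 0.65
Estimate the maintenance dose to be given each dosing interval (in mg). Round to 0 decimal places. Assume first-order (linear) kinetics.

At steady state, F × (Dose/τ) = Css × CL.
Dose = Css × CL × τ / F = 25.8 × 0.3650 × 23.9 / 0.65 = 346.3 mg

346 mg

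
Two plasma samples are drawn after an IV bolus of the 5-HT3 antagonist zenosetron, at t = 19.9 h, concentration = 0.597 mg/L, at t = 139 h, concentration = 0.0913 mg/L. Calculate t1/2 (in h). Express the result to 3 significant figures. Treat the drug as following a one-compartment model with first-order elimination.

k = ln(C₁/C₂) / (t₂ − t₁) = ln(0.597/0.0913) / (139 − 19.9)
  = 1.878 / 119.1 = 0.01577 h⁻¹
t½ = ln2 / k = 0.693147 / 0.01577 = 43.95 h

44.0 h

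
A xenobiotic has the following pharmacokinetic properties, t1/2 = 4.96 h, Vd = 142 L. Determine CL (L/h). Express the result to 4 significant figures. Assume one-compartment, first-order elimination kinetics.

k = ln2 / t½ = 0.693147 / 4.96 = 0.1397 h⁻¹
CL = k × Vd = 0.1397 × 142 = 19.84 L/h

19.84 L/h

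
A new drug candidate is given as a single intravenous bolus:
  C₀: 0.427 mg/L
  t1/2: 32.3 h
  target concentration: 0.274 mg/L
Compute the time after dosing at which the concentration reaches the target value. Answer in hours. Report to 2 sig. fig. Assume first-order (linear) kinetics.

21 h

k = ln2 / t½ = 0.693147 / 32.3 = 0.02146 h⁻¹
t = ln(C₀ / C) / k = ln(0.4270 / 0.274) / 0.02146
  = ln(1.558) / 0.02146 = 0.4434 / 0.02146 = 20.66 h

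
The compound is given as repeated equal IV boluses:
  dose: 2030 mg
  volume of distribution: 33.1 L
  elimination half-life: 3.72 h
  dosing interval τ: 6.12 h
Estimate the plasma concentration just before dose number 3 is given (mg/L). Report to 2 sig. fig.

C₀ per dose = Dose / Vd = 2030 / 33.1 = 61.33 mg/L
k = ln2 / t½ = 0.693147 / 3.72 = 0.1863 h⁻¹
Fraction remaining after one interval: r = e^(−kτ) = e^(−0.1863 × 6.12) = 0.3198
Before dose 3, 2 doses have been given (aged 1τ, 2τ).
C_trough = C₀ × (r + r²) = 61.33 × (0.3198 + 0.1023) = 25.89 mg/L

26 mg/L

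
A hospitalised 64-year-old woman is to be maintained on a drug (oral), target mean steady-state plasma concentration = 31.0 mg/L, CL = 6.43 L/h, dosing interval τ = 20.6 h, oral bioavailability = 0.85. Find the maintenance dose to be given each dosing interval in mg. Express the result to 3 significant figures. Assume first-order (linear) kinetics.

At steady state, F × (Dose/τ) = Css × CL.
Dose = Css × CL × τ / F = 31.0 × 6.430 × 20.6 / 0.85 = 4831 mg

4830 mg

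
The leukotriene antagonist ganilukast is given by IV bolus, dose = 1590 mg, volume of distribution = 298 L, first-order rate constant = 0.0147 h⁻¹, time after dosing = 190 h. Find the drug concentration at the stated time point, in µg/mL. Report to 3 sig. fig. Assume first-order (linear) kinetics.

0.327 µg/mL

C₀ = Dose / Vd = 1590 / 298 = 5.336 mg/L
C = C₀ · e^(−k·t) = 5.336 × e^(−0.01470 × 190)
  = 5.336 × 0.06124 = 0.3268 mg/L
(0.3268 mg/L = 0.3268 µg/mL)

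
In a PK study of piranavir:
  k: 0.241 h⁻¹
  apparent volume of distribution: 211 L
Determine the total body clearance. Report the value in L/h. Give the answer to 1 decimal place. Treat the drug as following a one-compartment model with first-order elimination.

CL = k × Vd = 0.241 × 211 = 50.85 L/h

50.9 L/h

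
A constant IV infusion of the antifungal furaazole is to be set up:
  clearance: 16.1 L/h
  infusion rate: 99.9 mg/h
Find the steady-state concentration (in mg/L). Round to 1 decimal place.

6.2 mg/L

At steady state Css = R₀ / CL = 99.9 / 16.10 = 6.205 mg/L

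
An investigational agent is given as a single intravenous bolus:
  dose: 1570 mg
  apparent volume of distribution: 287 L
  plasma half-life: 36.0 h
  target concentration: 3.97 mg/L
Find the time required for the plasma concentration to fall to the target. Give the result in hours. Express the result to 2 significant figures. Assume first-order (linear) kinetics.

C₀ = Dose / Vd = 1570 / 287 = 5.470 mg/L
k = ln2 / t½ = 0.693147 / 36.0 = 0.01925 h⁻¹
t = ln(C₀ / C) / k = ln(5.470 / 3.97) / 0.01925
  = ln(1.378) / 0.01925 = 0.3206 / 0.01925 = 16.65 h

17 h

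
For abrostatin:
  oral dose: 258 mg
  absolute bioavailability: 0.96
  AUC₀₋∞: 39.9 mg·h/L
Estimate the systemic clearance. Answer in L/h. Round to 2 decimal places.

6.21 L/h

CL = F·Dose / AUC = 0.96 × 258 / 39.9 = 6.208 L/h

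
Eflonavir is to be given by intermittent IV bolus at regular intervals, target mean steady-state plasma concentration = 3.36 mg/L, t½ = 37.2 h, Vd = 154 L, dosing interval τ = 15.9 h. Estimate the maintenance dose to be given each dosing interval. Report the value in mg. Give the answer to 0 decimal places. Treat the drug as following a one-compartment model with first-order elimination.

153 mg

k = ln2 / t½ = 0.693147 / 37.2 = 0.01863 h⁻¹
CL = k × Vd = 0.01863 × 154 = 2.869 L/h
At steady state, Dose/τ = Css × CL.
Dose = Css × CL × τ = 3.36 × 2.869 × 15.9 = 153.3 mg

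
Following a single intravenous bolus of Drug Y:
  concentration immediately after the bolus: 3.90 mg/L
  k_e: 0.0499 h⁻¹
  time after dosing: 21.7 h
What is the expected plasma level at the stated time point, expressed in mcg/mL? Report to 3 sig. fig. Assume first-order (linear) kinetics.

C = C₀ · e^(−k·t) = 3.900 × e^(−0.04990 × 21.7)
  = 3.900 × 0.3386 = 1.321 mg/L
(1.321 mg/L = 1.321 mcg/mL)

1.32 mcg/mL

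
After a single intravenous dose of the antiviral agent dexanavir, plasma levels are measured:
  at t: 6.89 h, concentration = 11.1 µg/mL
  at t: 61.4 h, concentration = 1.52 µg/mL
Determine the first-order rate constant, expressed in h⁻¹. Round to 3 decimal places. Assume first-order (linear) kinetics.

k = ln(C₁/C₂) / (t₂ − t₁) = ln(11.1/1.52) / (61.4 − 6.89)
  = 1.988 / 54.51 = 0.03647 h⁻¹

0.036 h⁻¹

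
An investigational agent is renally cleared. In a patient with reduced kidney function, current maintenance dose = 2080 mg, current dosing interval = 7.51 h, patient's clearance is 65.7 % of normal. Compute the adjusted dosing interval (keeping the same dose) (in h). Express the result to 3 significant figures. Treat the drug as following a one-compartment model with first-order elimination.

To keep the same average steady-state level, dosing rate must scale with clearance.
CL ratio = 65.7 / 100 = 0.6570
New interval (same dose) = 7.51 / 0.6570 = 11.43 h

11.4 h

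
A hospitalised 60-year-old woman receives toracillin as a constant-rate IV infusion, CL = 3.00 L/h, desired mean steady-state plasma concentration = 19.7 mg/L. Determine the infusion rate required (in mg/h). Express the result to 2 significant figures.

59 mg/h

At steady state, infusion rate R₀ = Css × CL = 19.7 × 3.000 = 59.10 mg/h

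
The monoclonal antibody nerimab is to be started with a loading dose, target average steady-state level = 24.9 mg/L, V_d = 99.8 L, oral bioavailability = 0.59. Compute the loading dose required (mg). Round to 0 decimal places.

LD = Css × Vd / F = 24.9 × 99.8 / 0.59 = 4212 mg

4212 mg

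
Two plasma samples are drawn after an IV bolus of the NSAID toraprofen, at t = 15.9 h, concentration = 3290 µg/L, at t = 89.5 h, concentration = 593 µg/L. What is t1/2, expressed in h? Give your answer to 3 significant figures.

29.8 h

k = ln(C₁/C₂) / (t₂ − t₁) = ln(3290/593) / (89.5 − 15.9)
  = 1.713 / 73.60 = 0.02327 h⁻¹
t½ = ln2 / k = 0.693147 / 0.02327 = 29.79 h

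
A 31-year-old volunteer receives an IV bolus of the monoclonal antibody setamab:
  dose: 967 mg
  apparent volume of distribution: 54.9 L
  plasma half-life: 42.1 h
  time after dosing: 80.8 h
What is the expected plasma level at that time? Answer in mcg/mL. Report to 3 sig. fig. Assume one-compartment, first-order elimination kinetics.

4.66 mcg/mL

C₀ = Dose / Vd = 967.0 / 54.9 = 17.61 mg/L
k = ln2 / t½ = 0.693147 / 42.1 = 0.01646 h⁻¹
C = C₀ · e^(−k·t) = 17.61 × e^(−0.01646 × 80.8)
  = 17.61 × 0.2645 = 4.658 mg/L
(4.658 mg/L = 4.658 mcg/mL)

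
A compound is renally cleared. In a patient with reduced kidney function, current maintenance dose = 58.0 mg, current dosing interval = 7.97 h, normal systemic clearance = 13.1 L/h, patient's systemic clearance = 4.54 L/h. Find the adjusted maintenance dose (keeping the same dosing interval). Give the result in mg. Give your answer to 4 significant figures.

To keep the same average steady-state level, dosing rate must scale with clearance.
CL ratio = 4.54 / 13.1 = 0.3466
New dose (same interval) = 58.0 × 0.3466 = 20.10 mg

20.10 mg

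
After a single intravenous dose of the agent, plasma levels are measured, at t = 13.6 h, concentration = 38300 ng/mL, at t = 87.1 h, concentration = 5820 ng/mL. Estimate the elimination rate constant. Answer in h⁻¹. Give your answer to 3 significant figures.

k = ln(C₁/C₂) / (t₂ − t₁) = ln(38300/5820) / (87.1 − 13.6)
  = 1.884 / 73.50 = 0.02563 h⁻¹

0.0256 h⁻¹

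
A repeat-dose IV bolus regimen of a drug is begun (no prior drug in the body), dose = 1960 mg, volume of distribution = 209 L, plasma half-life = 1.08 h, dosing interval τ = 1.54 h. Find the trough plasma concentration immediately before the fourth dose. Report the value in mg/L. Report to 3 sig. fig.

C₀ per dose = Dose / Vd = 1960 / 209 = 9.378 mg/L
k = ln2 / t½ = 0.693147 / 1.08 = 0.6418 h⁻¹
Fraction remaining after one interval: r = e^(−kτ) = e^(−0.6418 × 1.54) = 0.3722
Before dose 4, 3 doses have been given (aged 1τ, 2τ, 3τ).
C_trough = C₀ × (r + r² + … + r^3) = C₀ × r(1−r^3)/(1−r)
        = 9.378 × 0.3722 × (1 − 0.05156) / (1 − 0.3722) = 5.273 mg/L

5.27 mg/L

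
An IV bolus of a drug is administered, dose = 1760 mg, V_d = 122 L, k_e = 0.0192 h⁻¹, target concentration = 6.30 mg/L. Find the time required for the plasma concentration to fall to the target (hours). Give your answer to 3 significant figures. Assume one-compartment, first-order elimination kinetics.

43.2 h

C₀ = Dose / Vd = 1760 / 122 = 14.43 mg/L
t = ln(C₀ / C) / k = ln(14.43 / 6.30) / 0.01920
  = ln(2.290) / 0.01920 = 0.8286 / 0.01920 = 43.16 h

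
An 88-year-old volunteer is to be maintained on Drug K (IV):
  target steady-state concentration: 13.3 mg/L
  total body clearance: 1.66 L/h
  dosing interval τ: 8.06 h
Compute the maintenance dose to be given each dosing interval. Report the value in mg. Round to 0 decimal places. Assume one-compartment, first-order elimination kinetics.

178 mg

At steady state, Dose/τ = Css × CL.
Dose = Css × CL × τ = 13.3 × 1.660 × 8.06 = 177.9 mg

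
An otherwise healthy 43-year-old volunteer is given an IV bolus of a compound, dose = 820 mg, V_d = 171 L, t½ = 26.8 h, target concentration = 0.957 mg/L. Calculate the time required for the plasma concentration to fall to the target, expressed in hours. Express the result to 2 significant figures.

C₀ = Dose / Vd = 820.0 / 171 = 4.795 mg/L
k = ln2 / t½ = 0.693147 / 26.8 = 0.02586 h⁻¹
t = ln(C₀ / C) / k = ln(4.795 / 0.957) / 0.02586
  = ln(5.010) / 0.02586 = 1.611 / 0.02586 = 62.30 h

62 h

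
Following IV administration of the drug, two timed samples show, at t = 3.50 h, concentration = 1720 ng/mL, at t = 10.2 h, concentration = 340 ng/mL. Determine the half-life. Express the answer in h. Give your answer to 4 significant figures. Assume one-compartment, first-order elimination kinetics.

k = ln(C₁/C₂) / (t₂ − t₁) = ln(1720/340) / (10.2 − 3.50)
  = 1.621 / 6.700 = 0.2419 h⁻¹
t½ = ln2 / k = 0.693147 / 0.2419 = 2.865 h

2.865 h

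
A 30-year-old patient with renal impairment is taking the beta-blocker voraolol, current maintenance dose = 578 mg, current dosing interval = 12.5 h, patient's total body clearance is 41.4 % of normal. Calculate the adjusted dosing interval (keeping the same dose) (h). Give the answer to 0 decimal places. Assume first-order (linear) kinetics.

To keep the same average steady-state level, dosing rate must scale with clearance.
CL ratio = 41.4 / 100 = 0.4140
New interval (same dose) = 12.5 / 0.4140 = 30.19 h

30 h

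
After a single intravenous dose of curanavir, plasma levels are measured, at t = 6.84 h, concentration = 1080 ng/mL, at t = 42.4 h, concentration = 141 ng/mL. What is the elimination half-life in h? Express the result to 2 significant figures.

k = ln(C₁/C₂) / (t₂ − t₁) = ln(1080/141) / (42.4 − 6.84)
  = 2.036 / 35.56 = 0.05726 h⁻¹
t½ = ln2 / k = 0.693147 / 0.05726 = 12.11 h

12 h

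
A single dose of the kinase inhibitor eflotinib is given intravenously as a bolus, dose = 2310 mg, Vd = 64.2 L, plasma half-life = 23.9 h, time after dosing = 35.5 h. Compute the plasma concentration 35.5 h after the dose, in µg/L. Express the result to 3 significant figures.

12900 µg/L

C₀ = Dose / Vd = 2310 / 64.2 = 35.98 mg/L
k = ln2 / t½ = 0.693147 / 23.9 = 0.02900 h⁻¹
C = C₀ · e^(−k·t) = 35.98 × e^(−0.02900 × 35.5)
  = 35.98 × 0.3572 = 12.85 mg/L
Convert: 12.85 mg/L × 1000 = 12850 µg/L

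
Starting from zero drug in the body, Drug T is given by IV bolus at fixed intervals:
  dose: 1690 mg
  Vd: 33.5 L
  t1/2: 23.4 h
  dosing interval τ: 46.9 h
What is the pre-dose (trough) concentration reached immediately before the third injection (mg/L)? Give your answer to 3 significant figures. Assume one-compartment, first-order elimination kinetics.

C₀ per dose = Dose / Vd = 1690 / 33.5 = 50.45 mg/L
k = ln2 / t½ = 0.693147 / 23.4 = 0.02962 h⁻¹
Fraction remaining after one interval: r = e^(−kτ) = e^(−0.02962 × 46.9) = 0.2493
Before dose 3, 2 doses have been given (aged 1τ, 2τ).
C_trough = C₀ × (r + r²) = 50.45 × (0.2493 + 0.06215) = 15.71 mg/L

15.7 mg/L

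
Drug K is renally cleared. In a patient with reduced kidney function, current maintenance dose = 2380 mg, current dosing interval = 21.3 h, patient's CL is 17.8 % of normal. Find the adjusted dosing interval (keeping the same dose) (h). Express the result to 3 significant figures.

To keep the same average steady-state level, dosing rate must scale with clearance.
CL ratio = 17.8 / 100 = 0.1780
New interval (same dose) = 21.3 / 0.1780 = 119.7 h

120 h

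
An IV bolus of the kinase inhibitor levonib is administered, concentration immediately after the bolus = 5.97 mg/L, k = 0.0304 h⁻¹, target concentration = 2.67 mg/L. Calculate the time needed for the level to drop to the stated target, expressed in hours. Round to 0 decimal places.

26 h

t = ln(C₀ / C) / k = ln(5.970 / 2.67) / 0.03040
  = ln(2.236) / 0.03040 = 0.8047 / 0.03040 = 26.47 h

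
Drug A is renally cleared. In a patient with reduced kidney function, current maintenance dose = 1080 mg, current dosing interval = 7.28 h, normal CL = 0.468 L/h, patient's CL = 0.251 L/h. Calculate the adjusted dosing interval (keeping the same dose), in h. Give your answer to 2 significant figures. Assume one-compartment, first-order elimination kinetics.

14 h

To keep the same average steady-state level, dosing rate must scale with clearance.
CL ratio = 0.251 / 0.468 = 0.5363
New interval (same dose) = 7.28 / 0.5363 = 13.57 h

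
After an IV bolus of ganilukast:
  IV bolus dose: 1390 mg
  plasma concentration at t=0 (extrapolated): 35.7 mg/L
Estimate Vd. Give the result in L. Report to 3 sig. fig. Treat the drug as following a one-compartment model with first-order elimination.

38.9 L

Vd = Dose / C₀ = 1390 / 35.7 = 38.94 L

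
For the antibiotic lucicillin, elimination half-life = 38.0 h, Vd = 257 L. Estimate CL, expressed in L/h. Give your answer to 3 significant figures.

4.69 L/h

k = ln2 / t½ = 0.693147 / 38.0 = 0.01824 h⁻¹
CL = k × Vd = 0.01824 × 257 = 4.688 L/h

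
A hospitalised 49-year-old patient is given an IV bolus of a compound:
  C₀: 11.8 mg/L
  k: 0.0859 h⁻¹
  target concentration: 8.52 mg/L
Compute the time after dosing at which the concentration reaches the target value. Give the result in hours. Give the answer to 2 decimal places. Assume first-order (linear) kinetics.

3.79 h

t = ln(C₀ / C) / k = ln(11.80 / 8.52) / 0.08590
  = ln(1.385) / 0.08590 = 0.3257 / 0.08590 = 3.792 h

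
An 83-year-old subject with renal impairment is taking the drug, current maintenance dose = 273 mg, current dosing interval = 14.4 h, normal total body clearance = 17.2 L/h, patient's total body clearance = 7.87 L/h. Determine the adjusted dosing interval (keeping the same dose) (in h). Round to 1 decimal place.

To keep the same average steady-state level, dosing rate must scale with clearance.
CL ratio = 7.87 / 17.2 = 0.4576
New interval (same dose) = 14.4 / 0.4576 = 31.47 h

31.5 h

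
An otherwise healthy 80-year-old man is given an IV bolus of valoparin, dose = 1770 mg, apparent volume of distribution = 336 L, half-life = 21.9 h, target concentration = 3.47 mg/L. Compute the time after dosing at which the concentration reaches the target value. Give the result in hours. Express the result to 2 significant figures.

C₀ = Dose / Vd = 1770 / 336 = 5.268 mg/L
k = ln2 / t½ = 0.693147 / 21.9 = 0.03165 h⁻¹
t = ln(C₀ / C) / k = ln(5.268 / 3.47) / 0.03165
  = ln(1.518) / 0.03165 = 0.4174 / 0.03165 = 13.19 h

13 h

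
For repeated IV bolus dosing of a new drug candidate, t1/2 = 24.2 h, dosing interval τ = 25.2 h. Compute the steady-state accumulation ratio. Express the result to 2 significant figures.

1.9

k = ln2 / t½ = 0.693147 / 24.2 = 0.02864 h⁻¹
e^(−kτ) = e^(−0.02864 × 25.2) = 0.4859
Accumulation ratio R = 1 / (1 − e^(−kτ)) = 1 / (1 − 0.4859) = 1.945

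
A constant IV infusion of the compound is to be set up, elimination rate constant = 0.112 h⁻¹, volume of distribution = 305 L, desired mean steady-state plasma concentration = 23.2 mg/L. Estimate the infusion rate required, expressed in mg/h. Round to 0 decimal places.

793 mg/h

CL = k × Vd = 0.1120 × 305 = 34.16 L/h
At steady state, infusion rate R₀ = Css × CL = 23.2 × 34.16 = 792.5 mg/h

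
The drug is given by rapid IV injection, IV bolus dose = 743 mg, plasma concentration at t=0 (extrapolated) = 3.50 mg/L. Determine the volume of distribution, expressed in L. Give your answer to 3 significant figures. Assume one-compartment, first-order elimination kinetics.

212 L

Vd = Dose / C₀ = 743.0 / 3.50 = 212.3 L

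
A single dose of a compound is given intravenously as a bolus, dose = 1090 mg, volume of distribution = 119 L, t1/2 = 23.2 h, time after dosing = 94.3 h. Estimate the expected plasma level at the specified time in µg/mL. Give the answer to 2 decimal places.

C₀ = Dose / Vd = 1090 / 119 = 9.160 mg/L
k = ln2 / t½ = 0.693147 / 23.2 = 0.02988 h⁻¹
C = C₀ · e^(−k·t) = 9.160 × e^(−0.02988 × 94.3)
  = 9.160 × 0.05974 = 0.5472 mg/L
(0.5472 mg/L = 0.5472 µg/mL)

0.55 µg/mL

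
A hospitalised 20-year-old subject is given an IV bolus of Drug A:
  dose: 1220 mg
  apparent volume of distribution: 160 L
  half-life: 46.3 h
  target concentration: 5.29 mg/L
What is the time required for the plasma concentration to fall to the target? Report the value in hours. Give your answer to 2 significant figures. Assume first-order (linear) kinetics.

24 h

C₀ = Dose / Vd = 1220 / 160 = 7.625 mg/L
k = ln2 / t½ = 0.693147 / 46.3 = 0.01497 h⁻¹
t = ln(C₀ / C) / k = ln(7.625 / 5.29) / 0.01497
  = ln(1.441) / 0.01497 = 0.3653 / 0.01497 = 24.40 h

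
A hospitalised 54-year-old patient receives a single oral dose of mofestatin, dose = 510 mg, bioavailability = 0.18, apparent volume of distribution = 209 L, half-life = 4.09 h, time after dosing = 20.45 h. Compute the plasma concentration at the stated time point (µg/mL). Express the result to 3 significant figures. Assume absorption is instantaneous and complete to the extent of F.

Amount reaching circulation = F × Dose = 0.18 × 510.0 = 91.80 mg
C₀ = F·Dose / Vd = 91.80 / 209 = 0.4392 mg/L
k = ln2 / t½ = 0.693147 / 4.09 = 0.1695 h⁻¹
t / t½ = 20.45 / 4.09 = 5 half-lives
C = C₀ × (1/2)^5 = 0.4392 × 0.03125 = 0.01373 mg/L
(0.01373 mg/L = 0.01373 µg/mL)

0.0137 µg/mL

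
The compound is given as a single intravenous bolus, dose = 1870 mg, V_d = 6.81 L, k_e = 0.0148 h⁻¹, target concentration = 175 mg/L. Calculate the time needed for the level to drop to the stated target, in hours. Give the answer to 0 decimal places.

C₀ = Dose / Vd = 1870 / 6.81 = 274.6 mg/L
t = ln(C₀ / C) / k = ln(274.6 / 175) / 0.01480
  = ln(1.569) / 0.01480 = 0.4504 / 0.01480 = 30.43 h

30 h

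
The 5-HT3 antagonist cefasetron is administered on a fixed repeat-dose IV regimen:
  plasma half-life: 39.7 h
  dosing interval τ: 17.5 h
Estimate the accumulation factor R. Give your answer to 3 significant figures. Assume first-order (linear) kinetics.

3.80

k = ln2 / t½ = 0.693147 / 39.7 = 0.01746 h⁻¹
e^(−kτ) = e^(−0.01746 × 17.5) = 0.7367
Accumulation ratio R = 1 / (1 − e^(−kτ)) = 1 / (1 − 0.7367) = 3.798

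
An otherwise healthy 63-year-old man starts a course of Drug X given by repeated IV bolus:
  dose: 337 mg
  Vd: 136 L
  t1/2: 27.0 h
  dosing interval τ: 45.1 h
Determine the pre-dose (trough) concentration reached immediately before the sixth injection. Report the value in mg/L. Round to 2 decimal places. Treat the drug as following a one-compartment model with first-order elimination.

C₀ per dose = Dose / Vd = 337 / 136 = 2.478 mg/L
k = ln2 / t½ = 0.693147 / 27.0 = 0.02567 h⁻¹
Fraction remaining after one interval: r = e^(−kτ) = e^(−0.02567 × 45.1) = 0.3142
Before dose 6, 5 doses have been given (aged 1τ, 2τ, 3τ, 4τ, 5τ).
C_trough = C₀ × (r + r² + … + r^5) = C₀ × r(1−r^5)/(1−r)
        = 2.478 × 0.3142 × (1 − 0.003062) / (1 − 0.3142) = 1.132 mg/L

1.13 mg/L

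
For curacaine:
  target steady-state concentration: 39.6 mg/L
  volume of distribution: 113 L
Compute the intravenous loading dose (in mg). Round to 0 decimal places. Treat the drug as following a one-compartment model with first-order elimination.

4475 mg

LD = Css × Vd = 39.6 × 113 = 4475 mg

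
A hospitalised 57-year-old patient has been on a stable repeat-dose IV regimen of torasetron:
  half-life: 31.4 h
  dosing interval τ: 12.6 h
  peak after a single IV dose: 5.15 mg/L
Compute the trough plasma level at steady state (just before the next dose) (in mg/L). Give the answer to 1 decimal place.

k = ln2 / t½ = 0.693147 / 31.4 = 0.02207 h⁻¹
e^(−kτ) = e^(−0.02207 × 12.6) = 0.7572
Accumulation ratio R = 1 / (1 − e^(−kτ)) = 1 / (1 − 0.7572) = 4.119
Steady-state trough = C₀ × R × e^(−kτ) = 5.15 × 4.119 × 0.7572 = 16.06 mg/L

16.1 mg/L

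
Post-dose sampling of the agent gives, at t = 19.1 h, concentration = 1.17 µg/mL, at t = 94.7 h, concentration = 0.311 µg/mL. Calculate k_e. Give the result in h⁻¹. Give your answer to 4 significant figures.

0.01753 h⁻¹

k = ln(C₁/C₂) / (t₂ − t₁) = ln(1.17/0.311) / (94.7 − 19.1)
  = 1.325 / 75.60 = 0.01753 h⁻¹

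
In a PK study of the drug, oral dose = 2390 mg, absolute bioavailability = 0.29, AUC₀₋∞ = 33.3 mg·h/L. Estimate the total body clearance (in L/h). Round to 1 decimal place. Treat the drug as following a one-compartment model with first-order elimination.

CL = F·Dose / AUC = 0.29 × 2390 / 33.3 = 20.81 L/h

20.8 L/h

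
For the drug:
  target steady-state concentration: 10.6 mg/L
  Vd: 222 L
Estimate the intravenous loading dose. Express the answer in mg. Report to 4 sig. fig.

LD = Css × Vd = 10.6 × 222 = 2353 mg

2353 mg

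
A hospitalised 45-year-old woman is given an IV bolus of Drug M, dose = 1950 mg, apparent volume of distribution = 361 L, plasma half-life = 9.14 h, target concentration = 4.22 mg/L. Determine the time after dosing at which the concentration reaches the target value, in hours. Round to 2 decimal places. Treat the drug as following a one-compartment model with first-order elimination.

C₀ = Dose / Vd = 1950 / 361 = 5.402 mg/L
k = ln2 / t½ = 0.693147 / 9.14 = 0.07584 h⁻¹
t = ln(C₀ / C) / k = ln(5.402 / 4.22) / 0.07584
  = ln(1.280) / 0.07584 = 0.2469 / 0.07584 = 3.256 h

3.26 h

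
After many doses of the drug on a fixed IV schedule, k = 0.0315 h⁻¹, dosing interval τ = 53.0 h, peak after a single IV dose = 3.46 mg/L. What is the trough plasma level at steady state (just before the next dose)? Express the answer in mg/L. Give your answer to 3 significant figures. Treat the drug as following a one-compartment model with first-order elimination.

e^(−kτ) = e^(−0.03150 × 53.0) = 0.1883
Accumulation ratio R = 1 / (1 − e^(−kτ)) = 1 / (1 − 0.1883) = 1.232
Steady-state trough = C₀ × R × e^(−kτ) = 3.46 × 1.232 × 0.1883 = 0.8027 mg/L

0.803 mg/L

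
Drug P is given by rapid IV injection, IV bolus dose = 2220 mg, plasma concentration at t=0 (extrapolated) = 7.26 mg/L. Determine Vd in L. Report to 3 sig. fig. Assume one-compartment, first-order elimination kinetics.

Vd = Dose / C₀ = 2220 / 7.26 = 305.8 L

306 L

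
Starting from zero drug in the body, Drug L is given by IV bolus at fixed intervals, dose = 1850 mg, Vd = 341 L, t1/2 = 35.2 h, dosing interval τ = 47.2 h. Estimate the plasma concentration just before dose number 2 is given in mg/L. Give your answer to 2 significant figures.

2.1 mg/L

C₀ per dose = Dose / Vd = 1850 / 341 = 5.425 mg/L
k = ln2 / t½ = 0.693147 / 35.2 = 0.01969 h⁻¹
Fraction remaining after one interval: r = e^(−kτ) = e^(−0.01969 × 47.2) = 0.3948
Before dose 2, 1 dose has been given (aged 1τ).
C_trough = C₀ × r = 5.425 × 0.3948 = 2.142 mg/L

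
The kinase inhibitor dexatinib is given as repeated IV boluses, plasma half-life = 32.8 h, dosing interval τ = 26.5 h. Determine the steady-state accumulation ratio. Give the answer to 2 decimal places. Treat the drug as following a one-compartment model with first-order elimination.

2.33

k = ln2 / t½ = 0.693147 / 32.8 = 0.02113 h⁻¹
e^(−kτ) = e^(−0.02113 × 26.5) = 0.5712
Accumulation ratio R = 1 / (1 − e^(−kτ)) = 1 / (1 − 0.5712) = 2.332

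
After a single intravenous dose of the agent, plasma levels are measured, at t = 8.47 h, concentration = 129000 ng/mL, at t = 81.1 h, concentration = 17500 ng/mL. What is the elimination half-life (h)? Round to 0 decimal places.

25 h

k = ln(C₁/C₂) / (t₂ − t₁) = ln(129000/17500) / (81.1 − 8.47)
  = 1.998 / 72.63 = 0.02751 h⁻¹
t½ = ln2 / k = 0.693147 / 0.02751 = 25.20 h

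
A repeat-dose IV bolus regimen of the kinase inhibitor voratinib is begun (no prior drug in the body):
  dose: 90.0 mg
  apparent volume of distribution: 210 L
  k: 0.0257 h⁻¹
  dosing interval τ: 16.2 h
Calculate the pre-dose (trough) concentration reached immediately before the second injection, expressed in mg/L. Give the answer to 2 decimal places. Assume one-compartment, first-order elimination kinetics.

C₀ per dose = Dose / Vd = 90.0 / 210 = 0.4286 mg/L
Fraction remaining after one interval: r = e^(−kτ) = e^(−0.02570 × 16.2) = 0.6595
Before dose 2, 1 dose has been given (aged 1τ).
C_trough = C₀ × r = 0.4286 × 0.6595 = 0.2827 mg/L

0.28 mg/L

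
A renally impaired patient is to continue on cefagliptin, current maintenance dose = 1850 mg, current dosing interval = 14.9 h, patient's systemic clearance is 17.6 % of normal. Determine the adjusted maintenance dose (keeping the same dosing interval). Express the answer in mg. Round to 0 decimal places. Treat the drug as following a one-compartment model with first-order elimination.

To keep the same average steady-state level, dosing rate must scale with clearance.
CL ratio = 17.6 / 100 = 0.1760
New dose (same interval) = 1850 × 0.1760 = 325.6 mg

326 mg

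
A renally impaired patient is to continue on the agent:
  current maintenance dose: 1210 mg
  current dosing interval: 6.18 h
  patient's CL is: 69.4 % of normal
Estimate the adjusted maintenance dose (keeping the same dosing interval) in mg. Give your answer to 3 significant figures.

To keep the same average steady-state level, dosing rate must scale with clearance.
CL ratio = 69.4 / 100 = 0.6940
New dose (same interval) = 1210 × 0.6940 = 839.7 mg

840 mg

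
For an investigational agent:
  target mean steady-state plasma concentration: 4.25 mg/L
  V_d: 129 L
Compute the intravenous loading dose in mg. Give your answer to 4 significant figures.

LD = Css × Vd = 4.25 × 129 = 548.3 mg

548.3 mg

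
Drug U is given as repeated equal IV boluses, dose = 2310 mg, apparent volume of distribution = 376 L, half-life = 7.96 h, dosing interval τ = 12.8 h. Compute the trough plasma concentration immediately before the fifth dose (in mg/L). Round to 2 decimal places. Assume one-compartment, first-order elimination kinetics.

C₀ per dose = Dose / Vd = 2310 / 376 = 6.144 mg/L
k = ln2 / t½ = 0.693147 / 7.96 = 0.08708 h⁻¹
Fraction remaining after one interval: r = e^(−kτ) = e^(−0.08708 × 12.8) = 0.3280
Before dose 5, 4 doses have been given (aged 1τ, 2τ, 3τ, 4τ).
C_trough = C₀ × (r + r² + … + r^4) = C₀ × r(1−r^4)/(1−r)
        = 6.144 × 0.3280 × (1 − 0.01157) / (1 − 0.3280) = 2.964 mg/L

2.96 mg/L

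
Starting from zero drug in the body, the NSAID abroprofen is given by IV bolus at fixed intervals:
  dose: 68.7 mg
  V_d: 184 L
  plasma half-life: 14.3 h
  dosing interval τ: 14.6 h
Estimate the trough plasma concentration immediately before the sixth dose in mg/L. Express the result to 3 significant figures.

0.352 mg/L

C₀ per dose = Dose / Vd = 68.7 / 184 = 0.3734 mg/L
k = ln2 / t½ = 0.693147 / 14.3 = 0.04847 h⁻¹
Fraction remaining after one interval: r = e^(−kτ) = e^(−0.04847 × 14.6) = 0.4928
Before dose 6, 5 doses have been given (aged 1τ, 2τ, 3τ, 4τ, 5τ).
C_trough = C₀ × (r + r² + … + r^5) = C₀ × r(1−r^5)/(1−r)
        = 0.3734 × 0.4928 × (1 − 0.02906) / (1 − 0.4928) = 0.3523 mg/L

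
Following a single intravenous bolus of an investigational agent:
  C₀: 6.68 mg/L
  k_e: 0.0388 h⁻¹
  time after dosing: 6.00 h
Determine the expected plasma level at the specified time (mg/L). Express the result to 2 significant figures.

C = C₀ · e^(−k·t) = 6.680 × e^(−0.03880 × 6.00)
  = 6.680 × 0.7923 = 5.293 mg/L

5.3 mg/L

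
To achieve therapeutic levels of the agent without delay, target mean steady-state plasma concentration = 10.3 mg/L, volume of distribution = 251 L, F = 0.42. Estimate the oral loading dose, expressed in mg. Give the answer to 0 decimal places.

6155 mg

LD = Css × Vd / F = 10.3 × 251 / 0.42 = 6155 mg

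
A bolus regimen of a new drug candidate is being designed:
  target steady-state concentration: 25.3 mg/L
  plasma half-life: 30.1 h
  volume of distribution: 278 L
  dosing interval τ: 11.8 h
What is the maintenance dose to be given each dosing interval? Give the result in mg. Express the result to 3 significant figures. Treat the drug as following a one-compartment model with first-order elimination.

k = ln2 / t½ = 0.693147 / 30.1 = 0.02303 h⁻¹
CL = k × Vd = 0.02303 × 278 = 6.402 L/h
At steady state, Dose/τ = Css × CL.
Dose = Css × CL × τ = 25.3 × 6.402 × 11.8 = 1911 mg

1910 mg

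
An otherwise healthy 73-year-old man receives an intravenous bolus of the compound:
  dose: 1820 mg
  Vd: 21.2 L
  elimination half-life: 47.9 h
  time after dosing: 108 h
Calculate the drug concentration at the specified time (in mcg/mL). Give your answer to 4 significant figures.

C₀ = Dose / Vd = 1820 / 21.2 = 85.85 mg/L
k = ln2 / t½ = 0.693147 / 47.9 = 0.01447 h⁻¹
C = C₀ · e^(−k·t) = 85.85 × e^(−0.01447 × 108)
  = 85.85 × 0.2096 = 17.99 mg/L
(17.99 mg/L = 17.99 mcg/mL)

17.99 mcg/mL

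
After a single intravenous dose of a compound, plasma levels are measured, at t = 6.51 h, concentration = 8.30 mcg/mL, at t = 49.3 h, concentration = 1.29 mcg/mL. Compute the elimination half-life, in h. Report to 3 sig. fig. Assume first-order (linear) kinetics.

k = ln(C₁/C₂) / (t₂ − t₁) = ln(8.30/1.29) / (49.3 − 6.51)
  = 1.862 / 42.79 = 0.04351 h⁻¹
t½ = ln2 / k = 0.693147 / 0.04351 = 15.93 h

15.9 h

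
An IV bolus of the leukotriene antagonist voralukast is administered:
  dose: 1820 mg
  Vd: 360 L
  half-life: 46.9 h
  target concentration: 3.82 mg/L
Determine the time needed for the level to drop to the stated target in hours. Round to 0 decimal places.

C₀ = Dose / Vd = 1820 / 360 = 5.056 mg/L
k = ln2 / t½ = 0.693147 / 46.9 = 0.01478 h⁻¹
t = ln(C₀ / C) / k = ln(5.056 / 3.82) / 0.01478
  = ln(1.324) / 0.01478 = 0.2807 / 0.01478 = 18.99 h

19 h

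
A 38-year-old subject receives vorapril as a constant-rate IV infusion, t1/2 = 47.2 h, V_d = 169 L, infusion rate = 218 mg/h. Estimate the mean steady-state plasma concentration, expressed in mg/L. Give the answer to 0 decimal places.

88 mg/L

k = ln2 / t½ = 0.693147 / 47.2 = 0.01469 h⁻¹
CL = k × Vd = 0.01469 × 169 = 2.483 L/h
At steady state Css = R₀ / CL = 218 / 2.483 = 87.80 mg/L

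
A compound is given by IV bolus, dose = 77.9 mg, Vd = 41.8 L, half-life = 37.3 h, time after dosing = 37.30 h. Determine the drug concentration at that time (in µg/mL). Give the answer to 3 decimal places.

0.932 µg/mL

C₀ = Dose / Vd = 77.90 / 41.8 = 1.864 mg/L
k = ln2 / t½ = 0.693147 / 37.3 = 0.01858 h⁻¹
t / t½ = 37.30 / 37.3 = 1 half-lives
C = C₀ × (1/2)^1 = 1.864 × 0.5000 = 0.9320 mg/L
(0.9320 mg/L = 0.9320 µg/mL)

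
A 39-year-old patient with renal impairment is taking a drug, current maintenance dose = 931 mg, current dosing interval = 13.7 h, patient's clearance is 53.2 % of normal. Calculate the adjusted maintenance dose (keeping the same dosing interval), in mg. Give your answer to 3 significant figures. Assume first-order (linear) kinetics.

To keep the same average steady-state level, dosing rate must scale with clearance.
CL ratio = 53.2 / 100 = 0.5320
New dose (same interval) = 931 × 0.5320 = 495.3 mg

495 mg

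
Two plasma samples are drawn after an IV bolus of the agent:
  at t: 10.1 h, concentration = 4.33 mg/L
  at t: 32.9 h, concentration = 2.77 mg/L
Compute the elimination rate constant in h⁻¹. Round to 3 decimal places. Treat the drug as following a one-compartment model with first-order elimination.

k = ln(C₁/C₂) / (t₂ − t₁) = ln(4.33/2.77) / (32.9 − 10.1)
  = 0.4467 / 22.80 = 0.01959 h⁻¹

0.020 h⁻¹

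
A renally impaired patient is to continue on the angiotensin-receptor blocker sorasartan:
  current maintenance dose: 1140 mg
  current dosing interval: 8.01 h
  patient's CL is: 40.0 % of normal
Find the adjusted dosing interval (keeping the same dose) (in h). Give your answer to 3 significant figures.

20.0 h

To keep the same average steady-state level, dosing rate must scale with clearance.
CL ratio = 40.0 / 100 = 0.4000
New interval (same dose) = 8.01 / 0.4000 = 20.03 h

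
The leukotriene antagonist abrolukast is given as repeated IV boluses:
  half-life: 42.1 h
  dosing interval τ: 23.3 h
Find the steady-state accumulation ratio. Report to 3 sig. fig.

k = ln2 / t½ = 0.693147 / 42.1 = 0.01646 h⁻¹
e^(−kτ) = e^(−0.01646 × 23.3) = 0.6815
Accumulation ratio R = 1 / (1 − e^(−kτ)) = 1 / (1 − 0.6815) = 3.140

3.14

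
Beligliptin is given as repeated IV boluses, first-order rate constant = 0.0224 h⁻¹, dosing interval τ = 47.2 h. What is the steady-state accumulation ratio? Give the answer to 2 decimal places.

e^(−kτ) = e^(−0.02240 × 47.2) = 0.3474
Accumulation ratio R = 1 / (1 − e^(−kτ)) = 1 / (1 − 0.3474) = 1.532

1.53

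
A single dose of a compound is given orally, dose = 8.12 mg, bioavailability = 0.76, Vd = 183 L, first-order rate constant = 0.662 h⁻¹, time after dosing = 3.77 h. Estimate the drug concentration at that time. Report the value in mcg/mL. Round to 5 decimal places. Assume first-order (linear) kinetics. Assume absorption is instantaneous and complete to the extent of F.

0.00278 mcg/mL

Amount reaching circulation = F × Dose = 0.76 × 8.120 = 6.171 mg
C₀ = F·Dose / Vd = 6.171 / 183 = 0.03372 mg/L
C = C₀ · e^(−k·t) = 0.03372 × e^(−0.6620 × 3.77)
  = 0.03372 × 0.08244 = 0.002780 mg/L
(0.002780 mg/L = 0.002780 mcg/mL)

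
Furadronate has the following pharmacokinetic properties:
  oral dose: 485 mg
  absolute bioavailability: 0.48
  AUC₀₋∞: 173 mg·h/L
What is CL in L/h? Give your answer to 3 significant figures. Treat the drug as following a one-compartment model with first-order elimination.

1.35 L/h

CL = F·Dose / AUC = 0.48 × 485 / 173 = 1.346 L/h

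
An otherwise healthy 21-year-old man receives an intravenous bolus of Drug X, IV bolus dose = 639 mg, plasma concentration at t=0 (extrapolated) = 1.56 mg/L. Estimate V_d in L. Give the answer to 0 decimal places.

Vd = Dose / C₀ = 639.0 / 1.56 = 409.6 L

410 L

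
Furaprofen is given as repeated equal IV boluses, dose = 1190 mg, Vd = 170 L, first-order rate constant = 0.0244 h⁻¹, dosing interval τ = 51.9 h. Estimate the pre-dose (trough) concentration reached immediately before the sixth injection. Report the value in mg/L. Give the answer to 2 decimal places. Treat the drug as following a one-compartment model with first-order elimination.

C₀ per dose = Dose / Vd = 1190 / 170 = 7.000 mg/L
Fraction remaining after one interval: r = e^(−kτ) = e^(−0.02440 × 51.9) = 0.2819
Before dose 6, 5 doses have been given (aged 1τ, 2τ, 3τ, 4τ, 5τ).
C_trough = C₀ × (r + r² + … + r^5) = C₀ × r(1−r^5)/(1−r)
        = 7.000 × 0.2819 × (1 − 0.001780) / (1 − 0.2819) = 2.743 mg/L

2.74 mg/L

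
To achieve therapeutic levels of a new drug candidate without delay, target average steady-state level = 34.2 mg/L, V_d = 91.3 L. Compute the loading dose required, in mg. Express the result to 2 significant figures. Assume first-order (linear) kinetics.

3100 mg

LD = Css × Vd = 34.2 × 91.3 = 3122 mg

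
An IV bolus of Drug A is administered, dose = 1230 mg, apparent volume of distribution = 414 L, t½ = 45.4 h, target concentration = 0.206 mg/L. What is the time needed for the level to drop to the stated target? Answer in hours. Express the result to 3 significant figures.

175 h

C₀ = Dose / Vd = 1230 / 414 = 2.971 mg/L
k = ln2 / t½ = 0.693147 / 45.4 = 0.01527 h⁻¹
t = ln(C₀ / C) / k = ln(2.971 / 0.206) / 0.01527
  = ln(14.42) / 0.01527 = 2.669 / 0.01527 = 174.8 h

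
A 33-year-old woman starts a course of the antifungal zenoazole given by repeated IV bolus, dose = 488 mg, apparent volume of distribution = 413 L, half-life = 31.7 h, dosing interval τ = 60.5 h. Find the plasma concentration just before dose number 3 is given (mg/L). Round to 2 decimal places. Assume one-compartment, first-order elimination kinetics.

C₀ per dose = Dose / Vd = 488 / 413 = 1.182 mg/L
k = ln2 / t½ = 0.693147 / 31.7 = 0.02187 h⁻¹
Fraction remaining after one interval: r = e^(−kτ) = e^(−0.02187 × 60.5) = 0.2663
Before dose 3, 2 doses have been given (aged 1τ, 2τ).
C_trough = C₀ × (r + r²) = 1.182 × (0.2663 + 0.07092) = 0.3986 mg/L

0.40 mg/L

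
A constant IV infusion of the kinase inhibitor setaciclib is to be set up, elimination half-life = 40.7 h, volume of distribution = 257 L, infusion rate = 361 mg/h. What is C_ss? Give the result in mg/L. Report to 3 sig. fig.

k = ln2 / t½ = 0.693147 / 40.7 = 0.01703 h⁻¹
CL = k × Vd = 0.01703 × 257 = 4.377 L/h
At steady state Css = R₀ / CL = 361 / 4.377 = 82.48 mg/L

82.5 mg/L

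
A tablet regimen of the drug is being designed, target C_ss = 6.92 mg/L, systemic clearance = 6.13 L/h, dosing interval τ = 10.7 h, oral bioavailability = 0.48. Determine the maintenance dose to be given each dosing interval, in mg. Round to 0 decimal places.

At steady state, F × (Dose/τ) = Css × CL.
Dose = Css × CL × τ / F = 6.92 × 6.130 × 10.7 / 0.48 = 945.6 mg

946 mg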